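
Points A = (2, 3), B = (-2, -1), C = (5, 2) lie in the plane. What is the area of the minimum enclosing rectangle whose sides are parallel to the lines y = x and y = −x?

In coordinates u = x + y, v = x − y the rectangle is axis-aligned; the map (x,y)→(u,v) scales areas by 2.
u-values: 5, -3, 7; range = 7 − (-3) = 10.
v-values: -1, -1, 3; range = 3 − (-1) = 4.
Area = (10 × 4) / 2 = 20.

20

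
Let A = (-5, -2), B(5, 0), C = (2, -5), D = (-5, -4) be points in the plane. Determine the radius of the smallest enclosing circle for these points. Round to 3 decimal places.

By Welzl's lemma the MEC is supported by two points (diametrically opposite) or three points (on a circumcircle).
The farthest pair is B–D with squared distance 116. The circle on this segment as diameter has centre (0, -2) and r² = 116/4 = 29.
Check A: distance² to centre = 25 ≤ 29, so it lies inside.
All remaining points lie in this disk, and no smaller disk contains both endpoints, so this is the minimum enclosing circle.
r = √29 ≈ 5.385.

5.385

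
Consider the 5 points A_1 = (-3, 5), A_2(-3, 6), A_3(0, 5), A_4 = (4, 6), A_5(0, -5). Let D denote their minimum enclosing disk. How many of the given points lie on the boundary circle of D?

A smallest enclosing disk is always determined by at most three of the input points on its boundary.
The minimum enclosing circle is determined by three boundary points: A_2, A_4, A_5.
Their circumcentre is (0.5, 23/22) with r² = 8905/242.
The farthest remaining point A_1 is at distance² 6749/242 ≤ 8905/242.
The points at distance exactly r from the centre are A_2, A_4, A_5 — 3 points.

3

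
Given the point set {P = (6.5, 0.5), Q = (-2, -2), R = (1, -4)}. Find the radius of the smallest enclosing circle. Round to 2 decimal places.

4.43

Side lengths²: PQ² = 78.5, PR² = 50.5, QR² = 13.
Since PQ² = 78.5 ≥ 50.5 + 13 = 63.5, the angle opposite PQ is not acute, so the smallest enclosing circle has PQ as diameter.
Centre = midpoint of PQ = (2.25, -0.75), r² = 78.5/4 = 19.625.
r = √(19.625) ≈ 4.43.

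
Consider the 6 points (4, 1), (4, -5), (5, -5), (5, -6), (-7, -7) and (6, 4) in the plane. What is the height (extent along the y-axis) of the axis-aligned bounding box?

11

max y = 4, min y = -7, so height = 11.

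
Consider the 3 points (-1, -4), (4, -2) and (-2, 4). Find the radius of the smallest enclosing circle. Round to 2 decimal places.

4.39

Call the three points A, B, C in the order given.
Side lengths²: AB² = 29, AC² = 65, BC² = 72.
Since BC² = 72 < 65 + 29 = 94, the triangle is acute, so the smallest enclosing circle is the circumcircle.
Circumcentre = (3/14, 3/14), r² = 1885/98.
r = √(1885/98) ≈ 4.39.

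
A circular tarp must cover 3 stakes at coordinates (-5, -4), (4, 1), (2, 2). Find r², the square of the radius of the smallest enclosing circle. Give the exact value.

26.5

Call the three points A, B, C in the order given.
Side lengths²: AB² = 106, AC² = 85, BC² = 5.
Since AB² = 106 ≥ 85 + 5 = 90, the angle opposite AB is not acute, so the smallest enclosing circle has AB as diameter.
Centre = midpoint of AB = (-0.5, -1.5), r² = 106/4 = 26.5.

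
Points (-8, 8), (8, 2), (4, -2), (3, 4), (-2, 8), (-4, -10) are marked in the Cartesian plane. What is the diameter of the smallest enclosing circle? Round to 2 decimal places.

A smallest enclosing disk is always determined by at most three of the input points on its boundary.
The minimum enclosing circle is determined by three boundary points: (-8, 8), (8, 2), (-4, -10).
Their circumcentre is (-21/11, -1/11) with r² = 12410/121.
The farthest remaining point (-2, 8) is at distance² 7922/121 ≤ 12410/121.
Diameter = 2r = 2√(12410/121) ≈ 20.25.

20.25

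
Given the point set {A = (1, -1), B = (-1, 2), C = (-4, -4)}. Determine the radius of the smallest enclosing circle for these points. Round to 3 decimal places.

Side lengths²: AB² = 13, AC² = 34, BC² = 45.
Since BC² = 45 < 34 + 13 = 47, the triangle is acute, so the smallest enclosing circle is the circumcircle.
Circumcentre = (-33/14, -15/14), r² = 1105/98.
r = √(1105/98) ≈ 3.358.

3.358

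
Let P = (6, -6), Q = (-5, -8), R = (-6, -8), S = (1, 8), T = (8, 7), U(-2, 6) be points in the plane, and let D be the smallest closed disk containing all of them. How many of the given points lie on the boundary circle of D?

2

A smallest enclosing disk is always determined by at most three of the input points on its boundary.
The farthest pair is R–T with squared distance 421. The circle on this segment as diameter has centre (1, -0.5) and r² = 421/4 = 105.25.
Check P: distance² to centre = 55.25 ≤ 105.25, so it lies inside.
All remaining points lie in this disk, and no smaller disk contains both endpoints, so this is the minimum enclosing circle.
The points at distance exactly r from the centre are R, T — 2 points.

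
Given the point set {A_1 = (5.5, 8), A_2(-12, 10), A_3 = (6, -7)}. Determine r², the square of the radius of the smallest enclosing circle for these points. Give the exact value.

153.25

Side lengths²: A_1A_2² = 310.25, A_1A_3² = 225.25, A_2A_3² = 613.
Since A_2A_3² = 613 ≥ 310.25 + 225.25 = 535.5, the angle opposite A_2A_3 is not acute, so the smallest enclosing circle has A_2A_3 as diameter.
Centre = midpoint of A_2A_3 = (-3, 1.5), r² = 613/4 = 153.25.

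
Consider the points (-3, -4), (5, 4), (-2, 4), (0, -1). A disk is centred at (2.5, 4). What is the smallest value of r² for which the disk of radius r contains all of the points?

94.25

The required radius is the distance from (2.5, 4) to the farthest point.
Squared distances: 94.25, 6.25, 20.25, 31.25.
Maximum is 94.25, attained at (-3, -4).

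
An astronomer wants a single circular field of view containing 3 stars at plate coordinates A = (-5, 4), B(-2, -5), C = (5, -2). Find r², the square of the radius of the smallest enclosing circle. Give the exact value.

2465/72

Side lengths²: AB² = 90, AC² = 136, BC² = 58.
Since AC² = 136 < 90 + 58 = 148, the triangle is acute, so the smallest enclosing circle is the circumcircle.
Circumcentre = (-0.25, 7/12), r² = 2465/72.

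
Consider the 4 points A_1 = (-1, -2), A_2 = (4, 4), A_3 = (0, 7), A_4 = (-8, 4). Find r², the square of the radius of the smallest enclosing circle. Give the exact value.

5185/144

A smallest enclosing disk is always determined by at most three of the input points on its boundary.
The minimum enclosing circle is determined by three boundary points: A_1, A_2, A_4.
Their circumcentre is (-2, 47/12) with r² = 5185/144.
The farthest remaining point A_3 is at distance² 1945/144 ≤ 5185/144.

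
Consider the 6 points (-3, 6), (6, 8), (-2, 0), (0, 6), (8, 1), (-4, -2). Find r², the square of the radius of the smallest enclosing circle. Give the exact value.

By Welzl's lemma the MEC is supported by two points (diametrically opposite) or three points (on a circumcircle).
The minimum enclosing circle is determined by three boundary points: (6, 8), (8, 1), (-4, -2).
Their circumcentre is (7/6, 17/6) with r² = 901/18.
The farthest remaining point (-3, 6) is at distance² 493/18 ≤ 901/18.

901/18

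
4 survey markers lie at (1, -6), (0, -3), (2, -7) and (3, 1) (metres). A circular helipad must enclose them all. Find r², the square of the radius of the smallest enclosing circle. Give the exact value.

The farthest pair is (2, -7)–(3, 1) with squared distance 65. The circle on this segment as diameter has centre (2.5, -3) and r² = 65/4 = 16.25.
Check (1, -6): distance² to centre = 11.25 ≤ 16.25, so it lies inside.
All remaining points lie in this disk, and no smaller disk contains both endpoints, so this is the minimum enclosing circle.

16.25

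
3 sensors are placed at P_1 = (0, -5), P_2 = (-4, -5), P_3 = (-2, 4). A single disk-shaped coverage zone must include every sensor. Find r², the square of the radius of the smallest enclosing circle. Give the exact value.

7225/324

Side lengths²: P_1P_2² = 16, P_1P_3² = 85, P_2P_3² = 85.
Since P_2P_3² = 85 < 85 + 16 = 101, the triangle is acute, so the smallest enclosing circle is the circumcircle.
Circumcentre = (-2, -13/18), r² = 7225/324.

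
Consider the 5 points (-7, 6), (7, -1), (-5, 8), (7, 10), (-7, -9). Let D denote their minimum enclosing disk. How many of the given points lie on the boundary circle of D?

By Welzl's lemma the MEC is supported by two points (diametrically opposite) or three points (on a circumcircle).
The farthest pair is (7, 10)–(-7, -9) with squared distance 557. The circle on this segment as diameter has centre (0, 0.5) and r² = 557/4 = 139.25.
Check (-7, 6): distance² to centre = 79.25 ≤ 139.25, so it lies inside.
All remaining points lie in this disk, and no smaller disk contains both endpoints, so this is the minimum enclosing circle.
The points at distance exactly r from the centre are (7, 10), (-7, -9) — 2 points.

2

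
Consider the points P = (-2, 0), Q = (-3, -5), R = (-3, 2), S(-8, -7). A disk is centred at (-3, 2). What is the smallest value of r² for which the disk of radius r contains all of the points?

The required radius is the distance from (-3, 2) to the farthest point.
Squared distances: 5, 49, 0, 106.
Maximum is 106, attained at S.

106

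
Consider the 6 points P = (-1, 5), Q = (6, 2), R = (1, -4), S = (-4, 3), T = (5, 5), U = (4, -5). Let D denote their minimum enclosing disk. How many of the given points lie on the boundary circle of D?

The minimum enclosing circle is determined by three boundary points: S, T, U.
Their circumcentre is (29/22, 7/22) with r² = 8585/242.
The farthest remaining point P is at distance² 6605/242 ≤ 8585/242.
The points at distance exactly r from the centre are S, T, U — 3 points.

3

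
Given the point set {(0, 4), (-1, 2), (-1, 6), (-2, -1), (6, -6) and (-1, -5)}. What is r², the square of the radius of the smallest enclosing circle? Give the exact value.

48.25

By Welzl's lemma the MEC is supported by two points (diametrically opposite) or three points (on a circumcircle).
The farthest pair is (-1, 6)–(6, -6) with squared distance 193. The circle on this segment as diameter has centre (2.5, 0) and r² = 193/4 = 48.25.
Check (0, 4): distance² to centre = 22.25 ≤ 48.25, so it lies inside.
All remaining points lie in this disk, and no smaller disk contains both endpoints, so this is the minimum enclosing circle.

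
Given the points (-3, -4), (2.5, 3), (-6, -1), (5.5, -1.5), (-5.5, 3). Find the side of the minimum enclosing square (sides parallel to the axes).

11.5

The bounding box has width 11.5 and height 7.
An axis-aligned square enclosing the set must have side ≥ max(width, height).
So the minimum side is max(11.5, 7) = 11.5.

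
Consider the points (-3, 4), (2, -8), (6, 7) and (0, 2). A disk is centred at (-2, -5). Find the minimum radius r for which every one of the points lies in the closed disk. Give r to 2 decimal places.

14.42

The required radius is the distance from (-2, -5) to the farthest point.
Squared distances: 82, 25, 208, 53.
Maximum is 208, attained at (6, 7).
r = √208 ≈ 14.42.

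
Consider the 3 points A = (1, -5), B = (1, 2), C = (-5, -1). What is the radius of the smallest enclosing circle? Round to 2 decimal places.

Side lengths²: AB² = 49, AC² = 52, BC² = 45.
Since AC² = 52 < 49 + 45 = 94, the triangle is acute, so the smallest enclosing circle is the circumcircle.
Circumcentre = (-1, -1.5), r² = 16.25.
r = √(16.25) ≈ 4.03.

4.03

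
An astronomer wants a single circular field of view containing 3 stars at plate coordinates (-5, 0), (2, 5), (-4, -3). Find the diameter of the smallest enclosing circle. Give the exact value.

Call the three points A, B, C in the order given.
Side lengths²: AB² = 74, AC² = 10, BC² = 100.
Since BC² = 100 ≥ 74 + 10 = 84, the angle opposite BC is not acute, so the smallest enclosing circle has BC as diameter.
Centre = midpoint of BC = (-1, 1), r² = 100/4 = 25.
Diameter = 2r = 2√25 = 10.

10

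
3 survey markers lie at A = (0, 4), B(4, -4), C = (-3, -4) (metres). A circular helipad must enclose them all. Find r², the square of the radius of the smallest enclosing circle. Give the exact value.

22.8125

Side lengths²: AB² = 80, AC² = 73, BC² = 49.
Since AB² = 80 < 73 + 49 = 122, the triangle is acute, so the smallest enclosing circle is the circumcircle.
Circumcentre = (0.5, -0.75), r² = 22.8125.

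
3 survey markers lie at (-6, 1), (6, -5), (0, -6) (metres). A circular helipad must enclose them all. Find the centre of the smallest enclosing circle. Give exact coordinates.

(0, -2)

Call the three points A, B, C in the order given.
Side lengths²: AB² = 180, AC² = 85, BC² = 37.
Since AB² = 180 ≥ 85 + 37 = 122, the angle opposite AB is not acute, so the smallest enclosing circle has AB as diameter.
Centre = midpoint of AB = (0, -2), r² = 180/4 = 45.
Centre = (0, -2).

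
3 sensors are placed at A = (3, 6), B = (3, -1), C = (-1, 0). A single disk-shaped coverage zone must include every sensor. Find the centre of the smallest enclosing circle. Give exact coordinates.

Side lengths²: AB² = 49, AC² = 52, BC² = 17.
Since AC² = 52 < 49 + 17 = 66, the triangle is acute, so the smallest enclosing circle is the circumcircle.
Circumcentre = (1.75, 2.5), r² = 13.8125.
Centre = (1.75, 2.5).

(1.75, 2.5)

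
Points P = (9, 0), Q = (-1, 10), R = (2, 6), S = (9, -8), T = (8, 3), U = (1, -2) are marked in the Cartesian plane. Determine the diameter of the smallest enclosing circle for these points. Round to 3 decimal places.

20.591

The minimum enclosing circle of a finite set is fixed by two of the points (as a diameter) or three (as a circumcircle).
The farthest pair is Q–S with squared distance 424. The circle on this segment as diameter has centre (4, 1) and r² = 424/4 = 106.
Check P: distance² to centre = 26 ≤ 106, so it lies inside.
All remaining points lie in this disk, and no smaller disk contains both endpoints, so this is the minimum enclosing circle.
Diameter = 2r = 2√106 ≈ 20.591.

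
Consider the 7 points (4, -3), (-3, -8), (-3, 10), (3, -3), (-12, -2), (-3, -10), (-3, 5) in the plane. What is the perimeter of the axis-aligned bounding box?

Width = max x − min x = 4 − (-12) = 16.
Height = max y − min y = 10 − (-10) = 20.
Perimeter = 2(16 + 20) = 72.

72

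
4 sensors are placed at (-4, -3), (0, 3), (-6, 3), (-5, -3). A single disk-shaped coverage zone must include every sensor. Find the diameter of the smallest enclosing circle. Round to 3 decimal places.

The minimum enclosing circle is determined by three boundary points: (0, 3), (-6, 3), (-5, -3).
Their circumcentre is (-3, 5/12) with r² = 2257/144.
The farthest remaining point (-4, -3) is at distance² 1825/144 ≤ 2257/144.
Diameter = 2r = 2√(2257/144) ≈ 7.918.

7.918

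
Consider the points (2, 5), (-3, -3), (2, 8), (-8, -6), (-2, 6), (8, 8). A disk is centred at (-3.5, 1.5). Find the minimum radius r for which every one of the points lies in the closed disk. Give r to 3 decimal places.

13.210

The required radius is the distance from (-3.5, 1.5) to the farthest point.
Squared distances: 42.5, 20.5, 72.5, 76.5, 22.5, 174.5.
Maximum is 174.5, attained at (8, 8).
r = √(174.5) ≈ 13.210.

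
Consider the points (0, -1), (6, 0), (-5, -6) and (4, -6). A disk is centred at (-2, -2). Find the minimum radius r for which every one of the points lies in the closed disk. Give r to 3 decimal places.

8.246

The required radius is the distance from (-2, -2) to the farthest point.
Squared distances: 5, 68, 25, 52.
Maximum is 68, attained at (6, 0).
r = √68 ≈ 8.246.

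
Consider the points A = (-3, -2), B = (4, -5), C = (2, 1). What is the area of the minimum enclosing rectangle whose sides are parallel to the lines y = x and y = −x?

40

In coordinates u = x + y, v = x − y the rectangle is axis-aligned; the map (x,y)→(u,v) scales areas by 2.
u-values: -5, -1, 3; range = 3 − (-5) = 8.
v-values: -1, 9, 1; range = 9 − (-1) = 10.
Area = (8 × 10) / 2 = 40.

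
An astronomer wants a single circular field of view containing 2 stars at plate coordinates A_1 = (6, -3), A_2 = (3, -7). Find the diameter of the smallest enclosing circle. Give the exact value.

The smallest circle enclosing two points has them as diameter endpoints.
Centre = midpoint = (4.5, -5); r² = |A_1A_2|²/4 = 25/4 = 6.25.
Diameter = 2r = 2√(6.25) = 5.

5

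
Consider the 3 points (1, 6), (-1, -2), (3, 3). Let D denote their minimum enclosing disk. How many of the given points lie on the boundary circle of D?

Call the three points A, B, C in the order given.
Side lengths²: AB² = 68, AC² = 13, BC² = 41.
Since AB² = 68 ≥ 41 + 13 = 54, the angle opposite AB is not acute, so the smallest enclosing circle has AB as diameter.
Centre = midpoint of AB = (0, 2), r² = 68/4 = 17.
The points at distance exactly r from the centre are (1, 6), (-1, -2) — 2 points.

2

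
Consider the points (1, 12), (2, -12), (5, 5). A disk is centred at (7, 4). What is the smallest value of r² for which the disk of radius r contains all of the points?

281

The required radius is the distance from (7, 4) to the farthest point.
Squared distances: 100, 281, 5.
Maximum is 281, attained at (2, -12).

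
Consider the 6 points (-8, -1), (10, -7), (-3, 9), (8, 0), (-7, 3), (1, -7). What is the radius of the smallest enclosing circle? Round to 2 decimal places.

10.41

A smallest enclosing disk is always determined by at most three of the input points on its boundary.
The minimum enclosing circle is determined by three boundary points: (-8, -1), (10, -7), (-3, 9).
Their circumcentre is (33/14, 1/14) with r² = 10625/98.
The farthest remaining point (-7, 3) is at distance² 9421/98 ≤ 10625/98.
r = √(10625/98) ≈ 10.41.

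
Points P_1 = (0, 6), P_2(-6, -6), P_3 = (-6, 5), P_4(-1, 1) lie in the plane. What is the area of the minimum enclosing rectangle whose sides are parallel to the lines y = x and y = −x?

99

In coordinates u = x + y, v = x − y the rectangle is axis-aligned; the map (x,y)→(u,v) scales areas by 2.
u-values: 6, -12, -1, 0; range = 6 − (-12) = 18.
v-values: -6, 0, -11, -2; range = 0 − (-11) = 11.
Area = (18 × 11) / 2 = 99.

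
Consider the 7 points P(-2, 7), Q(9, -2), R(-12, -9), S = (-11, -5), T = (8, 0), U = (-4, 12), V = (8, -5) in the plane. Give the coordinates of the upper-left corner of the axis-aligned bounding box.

(-12, 12)

x-range [-12, 9], y-range [-9, 12].
The upper-left corner is (-12, 12).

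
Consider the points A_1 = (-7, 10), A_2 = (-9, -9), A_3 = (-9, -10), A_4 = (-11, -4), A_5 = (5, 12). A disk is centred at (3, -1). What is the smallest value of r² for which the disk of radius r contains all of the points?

225

The required radius is the distance from (3, -1) to the farthest point.
Squared distances: 221, 208, 225, 205, 173.
Maximum is 225, attained at A_3.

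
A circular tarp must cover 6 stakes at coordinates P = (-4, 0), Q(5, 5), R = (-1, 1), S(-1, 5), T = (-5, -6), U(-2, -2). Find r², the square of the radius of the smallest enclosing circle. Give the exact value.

55.25

The farthest pair is Q–T with squared distance 221. The circle on this segment as diameter has centre (0, -0.5) and r² = 221/4 = 55.25.
Check P: distance² to centre = 16.25 ≤ 55.25, so it lies inside.
All remaining points lie in this disk, and no smaller disk contains both endpoints, so this is the minimum enclosing circle.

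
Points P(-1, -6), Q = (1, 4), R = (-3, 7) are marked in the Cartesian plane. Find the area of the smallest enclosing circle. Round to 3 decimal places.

135.874

Side lengths²: PQ² = 104, PR² = 173, QR² = 25.
Since PR² = 173 ≥ 104 + 25 = 129, the angle opposite PR is not acute, so the smallest enclosing circle has PR as diameter.
Centre = midpoint of PR = (-2, 0.5), r² = 173/4 = 43.25.
Area = π·r² = π·43.25 ≈ 135.874.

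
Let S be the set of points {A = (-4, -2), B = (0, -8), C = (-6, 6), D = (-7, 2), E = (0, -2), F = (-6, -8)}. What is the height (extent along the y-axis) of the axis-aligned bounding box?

14

max y = 6, min y = -8, so height = 14.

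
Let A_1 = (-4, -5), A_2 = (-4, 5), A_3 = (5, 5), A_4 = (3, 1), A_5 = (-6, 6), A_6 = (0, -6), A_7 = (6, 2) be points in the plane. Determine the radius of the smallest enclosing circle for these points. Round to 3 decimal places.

By Welzl's lemma the MEC is supported by two points (diametrically opposite) or three points (on a circumcircle).
The minimum enclosing circle is determined by three boundary points: A_3, A_5, A_6.
Their circumcentre is (-19/21, 22/21) with r² = 22265/441.
The farthest remaining point A_7 is at distance² 21425/441 ≤ 22265/441.
r = √(22265/441) ≈ 7.105.

7.105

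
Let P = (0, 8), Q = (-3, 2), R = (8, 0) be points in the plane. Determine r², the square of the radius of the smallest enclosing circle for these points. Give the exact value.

Side lengths²: PQ² = 45, PR² = 128, QR² = 125.
Since PR² = 128 < 125 + 45 = 170, the triangle is acute, so the smallest enclosing circle is the circumcircle.
Circumcentre = (17/6, 17/6), r² = 625/18.

625/18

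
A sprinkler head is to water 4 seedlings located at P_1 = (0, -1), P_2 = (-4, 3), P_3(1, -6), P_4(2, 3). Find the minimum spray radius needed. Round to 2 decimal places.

5.18

By Welzl's lemma the MEC is supported by two points (diametrically opposite) or three points (on a circumcircle).
The minimum enclosing circle is determined by three boundary points: P_2, P_3, P_4.
Their circumcentre is (-1, -11/9) with r² = 2173/81.
The farthest remaining point P_1 is at distance² 85/81 ≤ 2173/81.
r = √(2173/81) ≈ 5.18.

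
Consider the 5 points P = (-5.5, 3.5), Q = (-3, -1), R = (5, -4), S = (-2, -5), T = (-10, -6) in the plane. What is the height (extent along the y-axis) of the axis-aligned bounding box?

9.5

max y = 3.5, min y = -6, so height = 9.5.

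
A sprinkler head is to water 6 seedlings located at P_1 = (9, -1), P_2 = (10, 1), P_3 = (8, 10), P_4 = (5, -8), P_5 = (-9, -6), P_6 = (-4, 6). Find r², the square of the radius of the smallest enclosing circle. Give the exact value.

The minimum enclosing circle of a finite set is fixed by two of the points (as a diameter) or three (as a circumcircle).
The farthest pair is P_3–P_5 with squared distance 545. The circle on this segment as diameter has centre (-0.5, 2) and r² = 545/4 = 136.25.
Check P_1: distance² to centre = 99.25 ≤ 136.25, so it lies inside.
All remaining points lie in this disk, and no smaller disk contains both endpoints, so this is the minimum enclosing circle.

136.25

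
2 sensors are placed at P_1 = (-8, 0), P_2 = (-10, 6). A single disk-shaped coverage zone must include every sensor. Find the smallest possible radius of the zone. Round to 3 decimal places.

3.162

The smallest circle enclosing two points has them as diameter endpoints.
Centre = midpoint = (-9, 3); r² = |P_1P_2|²/4 = 40/4 = 10.
r = √10 ≈ 3.162.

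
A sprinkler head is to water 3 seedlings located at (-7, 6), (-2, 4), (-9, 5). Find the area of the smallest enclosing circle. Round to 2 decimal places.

39.27

Call the three points A, B, C in the order given.
Side lengths²: AB² = 29, AC² = 5, BC² = 50.
Since BC² = 50 ≥ 29 + 5 = 34, the angle opposite BC is not acute, so the smallest enclosing circle has BC as diameter.
Centre = midpoint of BC = (-5.5, 4.5), r² = 50/4 = 12.5.
Area = π·r² = π·12.5 ≈ 39.27.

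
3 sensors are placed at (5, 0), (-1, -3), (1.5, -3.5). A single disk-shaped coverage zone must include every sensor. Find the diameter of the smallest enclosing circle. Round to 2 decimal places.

6.71

Call the three points A, B, C in the order given.
Side lengths²: AB² = 45, AC² = 24.5, BC² = 6.5.
Since AB² = 45 ≥ 24.5 + 6.5 = 31, the angle opposite AB is not acute, so the smallest enclosing circle has AB as diameter.
Centre = midpoint of AB = (2, -1.5), r² = 45/4 = 11.25.
Diameter = 2r = 2√(11.25) ≈ 6.71.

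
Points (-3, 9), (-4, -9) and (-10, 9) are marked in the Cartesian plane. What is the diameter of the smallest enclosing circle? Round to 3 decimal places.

19.003

Call the three points A, B, C in the order given.
Side lengths²: AB² = 325, AC² = 49, BC² = 360.
Since BC² = 360 < 325 + 49 = 374, the triangle is acute, so the smallest enclosing circle is the circumcircle.
Circumcentre = (-6.5, 1/6), r² = 1625/18.
Diameter = 2r = 2√(1625/18) ≈ 19.003.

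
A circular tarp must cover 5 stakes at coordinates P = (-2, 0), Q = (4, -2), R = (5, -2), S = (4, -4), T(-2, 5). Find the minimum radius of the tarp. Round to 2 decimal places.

5.41

By Welzl's lemma the MEC is supported by two points (diametrically opposite) or three points (on a circumcircle).
The farthest pair is S–T with squared distance 117. The circle on this segment as diameter has centre (1, 0.5) and r² = 117/4 = 29.25.
Check P: distance² to centre = 9.25 ≤ 29.25, so it lies inside.
All remaining points lie in this disk, and no smaller disk contains both endpoints, so this is the minimum enclosing circle.
r = √(29.25) ≈ 5.41.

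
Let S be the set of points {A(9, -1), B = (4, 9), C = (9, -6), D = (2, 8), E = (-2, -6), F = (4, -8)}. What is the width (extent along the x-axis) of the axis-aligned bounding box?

max x = 9, min x = -2, so width = 11.

11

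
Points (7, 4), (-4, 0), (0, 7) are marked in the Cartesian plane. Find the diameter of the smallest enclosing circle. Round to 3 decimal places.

Call the three points A, B, C in the order given.
Side lengths²: AB² = 137, AC² = 58, BC² = 65.
Since AB² = 137 ≥ 65 + 58 = 123, the angle opposite AB is not acute, so the smallest enclosing circle has AB as diameter.
Centre = midpoint of AB = (1.5, 2), r² = 137/4 = 34.25.
Diameter = 2r = 2√(34.25) ≈ 11.705.

11.705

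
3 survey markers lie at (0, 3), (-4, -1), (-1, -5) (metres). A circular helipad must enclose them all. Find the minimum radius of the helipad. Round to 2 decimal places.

4.03

Call the three points A, B, C in the order given.
Side lengths²: AB² = 32, AC² = 65, BC² = 25.
Since AC² = 65 ≥ 32 + 25 = 57, the angle opposite AC is not acute, so the smallest enclosing circle has AC as diameter.
Centre = midpoint of AC = (-0.5, -1), r² = 65/4 = 16.25.
r = √(16.25) ≈ 4.03.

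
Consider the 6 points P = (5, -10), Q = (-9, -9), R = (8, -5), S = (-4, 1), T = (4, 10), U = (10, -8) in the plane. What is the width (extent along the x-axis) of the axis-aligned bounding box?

19

max x = 10, min x = -9, so width = 19.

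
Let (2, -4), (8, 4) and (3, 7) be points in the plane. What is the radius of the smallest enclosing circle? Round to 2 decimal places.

Call the three points A, B, C in the order given.
Side lengths²: AB² = 100, AC² = 122, BC² = 34.
Since AC² = 122 < 100 + 34 = 134, the triangle is acute, so the smallest enclosing circle is the circumcircle.
Circumcentre = (89/29, 42/29), r² = 25925/841.
r = √(25925/841) ≈ 5.55.

5.55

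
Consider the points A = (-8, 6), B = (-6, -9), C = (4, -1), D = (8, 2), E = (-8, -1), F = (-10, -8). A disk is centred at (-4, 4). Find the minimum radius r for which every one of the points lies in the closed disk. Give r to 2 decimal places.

The required radius is the distance from (-4, 4) to the farthest point.
Squared distances: 20, 173, 89, 148, 41, 180.
Maximum is 180, attained at F.
r = √180 ≈ 13.42.

13.42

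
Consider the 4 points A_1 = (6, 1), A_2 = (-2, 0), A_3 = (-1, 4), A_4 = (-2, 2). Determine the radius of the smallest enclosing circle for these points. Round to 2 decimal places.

By Welzl's lemma the MEC is supported by two points (diametrically opposite) or three points (on a circumcircle).
The minimum enclosing circle is determined by three boundary points: A_1, A_2, A_3.
Their circumcentre is (119/62, 71/62) with r² = 32045/1922.
The farthest remaining point A_4 is at distance² 30929/1922 ≤ 32045/1922.
r = √(32045/1922) ≈ 4.08.

4.08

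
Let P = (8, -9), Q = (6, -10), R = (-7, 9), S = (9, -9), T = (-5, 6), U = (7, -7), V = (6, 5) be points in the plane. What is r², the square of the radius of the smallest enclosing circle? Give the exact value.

145

The minimum enclosing circle of a finite set is fixed by two of the points (as a diameter) or three (as a circumcircle).
The farthest pair is R–S with squared distance 580. The circle on this segment as diameter has centre (1, 0) and r² = 580/4 = 145.
Check P: distance² to centre = 130 ≤ 145, so it lies inside.
All remaining points lie in this disk, and no smaller disk contains both endpoints, so this is the minimum enclosing circle.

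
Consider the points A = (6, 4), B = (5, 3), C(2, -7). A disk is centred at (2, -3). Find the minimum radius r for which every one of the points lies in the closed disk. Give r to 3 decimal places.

The required radius is the distance from (2, -3) to the farthest point.
Squared distances: 65, 45, 16.
Maximum is 65, attained at A.
r = √65 ≈ 8.062.

8.062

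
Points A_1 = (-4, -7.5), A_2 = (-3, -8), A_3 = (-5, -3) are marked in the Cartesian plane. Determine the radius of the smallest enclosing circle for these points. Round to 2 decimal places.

2.69

Side lengths²: A_1A_2² = 1.25, A_1A_3² = 21.25, A_2A_3² = 29.
Since A_2A_3² = 29 ≥ 21.25 + 1.25 = 22.5, the angle opposite A_2A_3 is not acute, so the smallest enclosing circle has A_2A_3 as diameter.
Centre = midpoint of A_2A_3 = (-4, -5.5), r² = 29/4 = 7.25.
r = √(7.25) ≈ 2.69.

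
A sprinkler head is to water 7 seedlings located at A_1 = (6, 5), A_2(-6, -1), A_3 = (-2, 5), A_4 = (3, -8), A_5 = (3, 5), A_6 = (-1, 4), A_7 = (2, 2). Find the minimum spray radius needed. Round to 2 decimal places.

7.39

The minimum enclosing circle is determined by three boundary points: A_1, A_2, A_4.
Their circumcentre is (32/23, -18/23) with r² = 28925/529.
The farthest remaining point A_3 is at distance² 23773/529 ≤ 28925/529.
r = √(28925/529) ≈ 7.39.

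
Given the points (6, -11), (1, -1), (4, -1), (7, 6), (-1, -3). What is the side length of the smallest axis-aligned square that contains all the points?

17

The bounding box has width 8 and height 17.
An axis-aligned square enclosing the set must have side ≥ max(width, height).
So the minimum side is max(8, 17) = 17.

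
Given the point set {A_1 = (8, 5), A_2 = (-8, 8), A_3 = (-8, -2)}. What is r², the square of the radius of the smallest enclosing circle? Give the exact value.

Side lengths²: A_1A_2² = 265, A_1A_3² = 305, A_2A_3² = 100.
Since A_1A_3² = 305 < 265 + 100 = 365, the triangle is acute, so the smallest enclosing circle is the circumcircle.
Circumcentre = (-0.65625, 3), r² = 78.9306640625.

78.9306640625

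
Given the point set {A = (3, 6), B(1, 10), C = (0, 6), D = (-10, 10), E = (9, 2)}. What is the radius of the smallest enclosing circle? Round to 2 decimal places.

The farthest pair is D–E with squared distance 425. The circle on this segment as diameter has centre (-0.5, 6) and r² = 425/4 = 106.25.
Check A: distance² to centre = 12.25 ≤ 106.25, so it lies inside.
All remaining points lie in this disk, and no smaller disk contains both endpoints, so this is the minimum enclosing circle.
r = √(106.25) ≈ 10.31.

10.31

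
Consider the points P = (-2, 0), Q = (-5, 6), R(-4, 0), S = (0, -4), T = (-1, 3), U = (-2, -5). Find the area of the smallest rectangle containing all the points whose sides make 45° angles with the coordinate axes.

In coordinates u = x + y, v = x − y the rectangle is axis-aligned; the map (x,y)→(u,v) scales areas by 2.
u-values: -2, 1, -4, -4, 2, -7; range = 2 − (-7) = 9.
v-values: -2, -11, -4, 4, -4, 3; range = 4 − (-11) = 15.
Area = (9 × 15) / 2 = 67.5.

67.5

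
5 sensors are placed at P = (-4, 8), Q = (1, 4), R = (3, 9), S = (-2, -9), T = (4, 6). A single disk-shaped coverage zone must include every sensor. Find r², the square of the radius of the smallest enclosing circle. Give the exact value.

By Welzl's lemma the MEC is supported by two points (diametrically opposite) or three points (on a circumcircle).
The farthest pair is R–S with squared distance 349. The circle on this segment as diameter has centre (0.5, 0) and r² = 349/4 = 87.25.
Check P: distance² to centre = 84.25 ≤ 87.25, so it lies inside.
All remaining points lie in this disk, and no smaller disk contains both endpoints, so this is the minimum enclosing circle.

87.25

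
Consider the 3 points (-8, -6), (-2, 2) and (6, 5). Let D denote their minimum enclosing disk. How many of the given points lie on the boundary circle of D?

2

Call the three points A, B, C in the order given.
Side lengths²: AB² = 100, AC² = 317, BC² = 73.
Since AC² = 317 ≥ 100 + 73 = 173, the angle opposite AC is not acute, so the smallest enclosing circle has AC as diameter.
Centre = midpoint of AC = (-1, -0.5), r² = 317/4 = 79.25.
The points at distance exactly r from the centre are (-8, -6), (6, 5) — 2 points.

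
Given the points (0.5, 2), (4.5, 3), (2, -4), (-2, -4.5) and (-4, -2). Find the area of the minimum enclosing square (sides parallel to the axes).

72.25

The bounding box has width 8.5 and height 7.5.
An axis-aligned square enclosing the set must have side ≥ max(width, height).
So the minimum side is max(8.5, 7.5) = 8.5.
Area = 8.5² = 72.25.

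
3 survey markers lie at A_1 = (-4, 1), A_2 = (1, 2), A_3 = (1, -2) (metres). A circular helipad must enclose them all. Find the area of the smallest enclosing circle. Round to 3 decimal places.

27.772

Side lengths²: A_1A_2² = 26, A_1A_3² = 34, A_2A_3² = 16.
Since A_1A_3² = 34 < 26 + 16 = 42, the triangle is acute, so the smallest enclosing circle is the circumcircle.
Circumcentre = (-1.2, 0), r² = 8.84.
Area = π·r² = π·8.84 ≈ 27.772.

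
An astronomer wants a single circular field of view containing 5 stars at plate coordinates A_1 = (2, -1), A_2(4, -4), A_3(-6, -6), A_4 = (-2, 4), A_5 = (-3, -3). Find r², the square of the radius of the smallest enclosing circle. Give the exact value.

The minimum enclosing circle is determined by three boundary points: A_2, A_3, A_4.
Their circumcentre is (-37/23, -45/23) with r² = 18850/529.
The farthest remaining point A_1 is at distance² 7373/529 ≤ 18850/529.

18850/529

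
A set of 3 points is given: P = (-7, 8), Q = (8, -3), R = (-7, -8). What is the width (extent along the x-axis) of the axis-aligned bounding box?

15

max x = 8, min x = -7, so width = 15.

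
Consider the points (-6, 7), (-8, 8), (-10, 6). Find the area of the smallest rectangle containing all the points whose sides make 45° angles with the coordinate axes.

In coordinates u = x + y, v = x − y the rectangle is axis-aligned; the map (x,y)→(u,v) scales areas by 2.
u-values: 1, 0, -4; range = 1 − (-4) = 5.
v-values: -13, -16, -16; range = -13 − (-16) = 3.
Area = (5 × 3) / 2 = 7.5.

7.5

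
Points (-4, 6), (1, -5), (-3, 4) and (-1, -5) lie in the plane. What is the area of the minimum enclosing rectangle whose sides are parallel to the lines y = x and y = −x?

In coordinates u = x + y, v = x − y the rectangle is axis-aligned; the map (x,y)→(u,v) scales areas by 2.
u-values: 2, -4, 1, -6; range = 2 − (-6) = 8.
v-values: -10, 6, -7, 4; range = 6 − (-10) = 16.
Area = (8 × 16) / 2 = 64.

64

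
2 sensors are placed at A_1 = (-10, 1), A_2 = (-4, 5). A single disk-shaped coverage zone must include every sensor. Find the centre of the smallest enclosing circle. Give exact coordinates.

The smallest circle enclosing two points has them as diameter endpoints.
Centre = midpoint = (-7, 3); r² = |A_1A_2|²/4 = 52/4 = 13.
Centre = (-7, 3).

(-7, 3)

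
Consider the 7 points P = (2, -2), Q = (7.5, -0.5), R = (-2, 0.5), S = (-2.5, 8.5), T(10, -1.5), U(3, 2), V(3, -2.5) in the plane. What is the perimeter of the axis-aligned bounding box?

Width = max x − min x = 10 − (-2.5) = 12.5.
Height = max y − min y = 8.5 − (-2.5) = 11.
Perimeter = 2(12.5 + 11) = 47.

47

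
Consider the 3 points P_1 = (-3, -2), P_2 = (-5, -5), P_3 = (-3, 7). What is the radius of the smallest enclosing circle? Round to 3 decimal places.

Side lengths²: P_1P_2² = 13, P_1P_3² = 81, P_2P_3² = 148.
Since P_2P_3² = 148 ≥ 81 + 13 = 94, the angle opposite P_2P_3 is not acute, so the smallest enclosing circle has P_2P_3 as diameter.
Centre = midpoint of P_2P_3 = (-4, 1), r² = 148/4 = 37.
r = √37 ≈ 6.083.

6.083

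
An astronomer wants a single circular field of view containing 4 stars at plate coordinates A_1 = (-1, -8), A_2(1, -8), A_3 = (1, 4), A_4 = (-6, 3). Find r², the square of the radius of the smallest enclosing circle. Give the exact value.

2125/49

By Welzl's lemma the MEC is supported by two points (diametrically opposite) or three points (on a circumcircle).
The minimum enclosing circle is determined by three boundary points: A_2, A_3, A_4.
Their circumcentre is (-12/7, -2) with r² = 2125/49.
The farthest remaining point A_1 is at distance² 1789/49 ≤ 2125/49.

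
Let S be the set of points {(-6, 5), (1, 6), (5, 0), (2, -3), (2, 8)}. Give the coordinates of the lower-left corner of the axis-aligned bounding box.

(-6, -3)

x-range [-6, 5], y-range [-3, 8].
The lower-left corner is (-6, -3).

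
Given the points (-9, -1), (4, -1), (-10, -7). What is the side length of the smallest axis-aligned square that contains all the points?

14

The bounding box has width 14 and height 6.
An axis-aligned square enclosing the set must have side ≥ max(width, height).
So the minimum side is max(14, 6) = 14.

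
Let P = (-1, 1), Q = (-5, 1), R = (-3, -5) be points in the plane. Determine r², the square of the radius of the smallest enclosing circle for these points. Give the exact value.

Side lengths²: PQ² = 16, PR² = 40, QR² = 40.
Since QR² = 40 < 40 + 16 = 56, the triangle is acute, so the smallest enclosing circle is the circumcircle.
Circumcentre = (-3, -5/3), r² = 100/9.

100/9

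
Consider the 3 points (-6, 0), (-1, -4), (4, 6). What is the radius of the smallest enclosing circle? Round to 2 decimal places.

Call the three points A, B, C in the order given.
Side lengths²: AB² = 41, AC² = 136, BC² = 125.
Since AC² = 136 < 125 + 41 = 166, the triangle is acute, so the smallest enclosing circle is the circumcircle.
Circumcentre = (-5/14, 27/14), r² = 3485/98.
r = √(3485/98) ≈ 5.96.

5.96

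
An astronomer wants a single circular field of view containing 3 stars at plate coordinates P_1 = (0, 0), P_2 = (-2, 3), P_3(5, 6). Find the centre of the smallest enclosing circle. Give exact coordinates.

(35/18, 187/54)

Side lengths²: P_1P_2² = 13, P_1P_3² = 61, P_2P_3² = 58.
Since P_1P_3² = 61 < 58 + 13 = 71, the triangle is acute, so the smallest enclosing circle is the circumcircle.
Circumcentre = (35/18, 187/54), r² = 22997/1458.
Centre = (35/18, 187/54).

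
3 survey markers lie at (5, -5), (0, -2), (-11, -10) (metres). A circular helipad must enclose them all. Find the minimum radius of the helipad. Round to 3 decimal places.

Call the three points A, B, C in the order given.
Side lengths²: AB² = 34, AC² = 281, BC² = 185.
Since AC² = 281 ≥ 185 + 34 = 219, the angle opposite AC is not acute, so the smallest enclosing circle has AC as diameter.
Centre = midpoint of AC = (-3, -7.5), r² = 281/4 = 70.25.
r = √(70.25) ≈ 8.382.

8.382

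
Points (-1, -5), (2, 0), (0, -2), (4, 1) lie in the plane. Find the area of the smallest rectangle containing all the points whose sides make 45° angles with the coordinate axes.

In coordinates u = x + y, v = x − y the rectangle is axis-aligned; the map (x,y)→(u,v) scales areas by 2.
u-values: -6, 2, -2, 5; range = 5 − (-6) = 11.
v-values: 4, 2, 2, 3; range = 4 − 2 = 2.
Area = (11 × 2) / 2 = 11.

11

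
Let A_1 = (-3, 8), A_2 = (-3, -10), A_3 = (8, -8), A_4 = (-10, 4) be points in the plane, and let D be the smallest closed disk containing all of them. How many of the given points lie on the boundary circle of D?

2

A smallest enclosing disk is always determined by at most three of the input points on its boundary.
The farthest pair is A_3–A_4 with squared distance 468. The circle on this segment as diameter has centre (-1, -2) and r² = 468/4 = 117.
Check A_1: distance² to centre = 104 ≤ 117, so it lies inside.
All remaining points lie in this disk, and no smaller disk contains both endpoints, so this is the minimum enclosing circle.
The points at distance exactly r from the centre are A_3, A_4 — 2 points.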